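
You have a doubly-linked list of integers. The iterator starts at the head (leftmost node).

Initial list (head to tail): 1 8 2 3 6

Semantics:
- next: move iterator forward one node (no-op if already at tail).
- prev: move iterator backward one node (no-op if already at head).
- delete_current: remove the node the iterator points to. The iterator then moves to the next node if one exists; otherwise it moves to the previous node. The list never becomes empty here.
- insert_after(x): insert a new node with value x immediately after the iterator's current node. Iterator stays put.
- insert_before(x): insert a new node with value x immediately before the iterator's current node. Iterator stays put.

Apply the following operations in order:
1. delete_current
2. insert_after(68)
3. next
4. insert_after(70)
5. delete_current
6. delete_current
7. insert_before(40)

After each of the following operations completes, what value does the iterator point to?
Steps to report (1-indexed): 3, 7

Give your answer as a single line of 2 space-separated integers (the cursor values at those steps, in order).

After 1 (delete_current): list=[8, 2, 3, 6] cursor@8
After 2 (insert_after(68)): list=[8, 68, 2, 3, 6] cursor@8
After 3 (next): list=[8, 68, 2, 3, 6] cursor@68
After 4 (insert_after(70)): list=[8, 68, 70, 2, 3, 6] cursor@68
After 5 (delete_current): list=[8, 70, 2, 3, 6] cursor@70
After 6 (delete_current): list=[8, 2, 3, 6] cursor@2
After 7 (insert_before(40)): list=[8, 40, 2, 3, 6] cursor@2

Answer: 68 2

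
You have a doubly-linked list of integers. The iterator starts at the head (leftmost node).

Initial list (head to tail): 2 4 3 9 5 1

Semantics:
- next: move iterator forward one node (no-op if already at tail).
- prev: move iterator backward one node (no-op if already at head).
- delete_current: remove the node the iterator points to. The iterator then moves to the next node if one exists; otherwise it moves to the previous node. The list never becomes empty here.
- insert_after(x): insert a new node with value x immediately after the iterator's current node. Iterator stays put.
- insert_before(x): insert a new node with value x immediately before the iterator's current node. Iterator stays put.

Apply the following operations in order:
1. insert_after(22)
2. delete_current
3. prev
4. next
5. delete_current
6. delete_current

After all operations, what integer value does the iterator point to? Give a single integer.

Answer: 9

Derivation:
After 1 (insert_after(22)): list=[2, 22, 4, 3, 9, 5, 1] cursor@2
After 2 (delete_current): list=[22, 4, 3, 9, 5, 1] cursor@22
After 3 (prev): list=[22, 4, 3, 9, 5, 1] cursor@22
After 4 (next): list=[22, 4, 3, 9, 5, 1] cursor@4
After 5 (delete_current): list=[22, 3, 9, 5, 1] cursor@3
After 6 (delete_current): list=[22, 9, 5, 1] cursor@9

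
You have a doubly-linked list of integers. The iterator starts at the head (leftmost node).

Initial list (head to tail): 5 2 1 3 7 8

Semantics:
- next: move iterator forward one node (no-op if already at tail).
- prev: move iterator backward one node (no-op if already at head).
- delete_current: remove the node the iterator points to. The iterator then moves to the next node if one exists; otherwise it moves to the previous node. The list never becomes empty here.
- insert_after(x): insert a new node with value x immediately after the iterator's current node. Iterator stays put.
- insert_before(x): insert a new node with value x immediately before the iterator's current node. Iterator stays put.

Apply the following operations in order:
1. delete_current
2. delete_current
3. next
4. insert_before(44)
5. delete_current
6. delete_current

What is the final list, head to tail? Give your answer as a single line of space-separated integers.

Answer: 1 44 8

Derivation:
After 1 (delete_current): list=[2, 1, 3, 7, 8] cursor@2
After 2 (delete_current): list=[1, 3, 7, 8] cursor@1
After 3 (next): list=[1, 3, 7, 8] cursor@3
After 4 (insert_before(44)): list=[1, 44, 3, 7, 8] cursor@3
After 5 (delete_current): list=[1, 44, 7, 8] cursor@7
After 6 (delete_current): list=[1, 44, 8] cursor@8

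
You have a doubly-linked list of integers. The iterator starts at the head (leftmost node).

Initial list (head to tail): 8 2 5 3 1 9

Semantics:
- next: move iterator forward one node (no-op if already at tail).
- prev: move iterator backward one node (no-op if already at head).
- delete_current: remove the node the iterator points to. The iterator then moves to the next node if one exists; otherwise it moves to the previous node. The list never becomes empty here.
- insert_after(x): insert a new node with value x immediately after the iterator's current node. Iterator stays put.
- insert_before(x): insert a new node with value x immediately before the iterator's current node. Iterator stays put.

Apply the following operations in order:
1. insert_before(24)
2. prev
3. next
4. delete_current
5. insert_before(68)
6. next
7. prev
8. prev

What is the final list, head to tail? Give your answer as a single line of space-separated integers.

After 1 (insert_before(24)): list=[24, 8, 2, 5, 3, 1, 9] cursor@8
After 2 (prev): list=[24, 8, 2, 5, 3, 1, 9] cursor@24
After 3 (next): list=[24, 8, 2, 5, 3, 1, 9] cursor@8
After 4 (delete_current): list=[24, 2, 5, 3, 1, 9] cursor@2
After 5 (insert_before(68)): list=[24, 68, 2, 5, 3, 1, 9] cursor@2
After 6 (next): list=[24, 68, 2, 5, 3, 1, 9] cursor@5
After 7 (prev): list=[24, 68, 2, 5, 3, 1, 9] cursor@2
After 8 (prev): list=[24, 68, 2, 5, 3, 1, 9] cursor@68

Answer: 24 68 2 5 3 1 9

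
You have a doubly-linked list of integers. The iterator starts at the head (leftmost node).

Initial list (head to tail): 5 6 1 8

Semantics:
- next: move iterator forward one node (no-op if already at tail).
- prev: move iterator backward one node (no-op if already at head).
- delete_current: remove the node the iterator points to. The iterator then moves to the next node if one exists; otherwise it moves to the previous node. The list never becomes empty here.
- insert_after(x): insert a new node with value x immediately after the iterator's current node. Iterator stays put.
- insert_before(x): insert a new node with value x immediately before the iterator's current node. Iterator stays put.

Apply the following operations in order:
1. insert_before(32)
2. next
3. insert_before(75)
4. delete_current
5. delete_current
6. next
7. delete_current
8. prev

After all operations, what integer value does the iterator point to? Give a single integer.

After 1 (insert_before(32)): list=[32, 5, 6, 1, 8] cursor@5
After 2 (next): list=[32, 5, 6, 1, 8] cursor@6
After 3 (insert_before(75)): list=[32, 5, 75, 6, 1, 8] cursor@6
After 4 (delete_current): list=[32, 5, 75, 1, 8] cursor@1
After 5 (delete_current): list=[32, 5, 75, 8] cursor@8
After 6 (next): list=[32, 5, 75, 8] cursor@8
After 7 (delete_current): list=[32, 5, 75] cursor@75
After 8 (prev): list=[32, 5, 75] cursor@5

Answer: 5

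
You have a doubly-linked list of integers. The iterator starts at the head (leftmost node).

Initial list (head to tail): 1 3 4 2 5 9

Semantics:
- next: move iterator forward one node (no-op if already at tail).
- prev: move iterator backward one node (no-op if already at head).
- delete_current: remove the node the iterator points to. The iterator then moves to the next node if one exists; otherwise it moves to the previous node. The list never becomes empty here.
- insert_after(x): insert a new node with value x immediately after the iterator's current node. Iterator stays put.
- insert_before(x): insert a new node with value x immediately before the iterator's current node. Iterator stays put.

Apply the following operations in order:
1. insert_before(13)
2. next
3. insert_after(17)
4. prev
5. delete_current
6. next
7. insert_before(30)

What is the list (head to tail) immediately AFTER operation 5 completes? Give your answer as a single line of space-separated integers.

After 1 (insert_before(13)): list=[13, 1, 3, 4, 2, 5, 9] cursor@1
After 2 (next): list=[13, 1, 3, 4, 2, 5, 9] cursor@3
After 3 (insert_after(17)): list=[13, 1, 3, 17, 4, 2, 5, 9] cursor@3
After 4 (prev): list=[13, 1, 3, 17, 4, 2, 5, 9] cursor@1
After 5 (delete_current): list=[13, 3, 17, 4, 2, 5, 9] cursor@3

Answer: 13 3 17 4 2 5 9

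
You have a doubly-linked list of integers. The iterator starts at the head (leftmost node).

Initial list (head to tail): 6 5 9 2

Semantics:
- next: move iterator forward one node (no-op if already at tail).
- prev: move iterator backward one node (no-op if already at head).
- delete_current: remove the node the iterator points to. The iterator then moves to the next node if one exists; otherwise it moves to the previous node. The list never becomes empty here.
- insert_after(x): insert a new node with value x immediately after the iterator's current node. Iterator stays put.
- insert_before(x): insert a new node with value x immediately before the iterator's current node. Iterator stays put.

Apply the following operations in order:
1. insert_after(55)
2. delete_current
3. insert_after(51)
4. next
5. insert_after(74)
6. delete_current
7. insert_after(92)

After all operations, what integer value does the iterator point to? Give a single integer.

Answer: 74

Derivation:
After 1 (insert_after(55)): list=[6, 55, 5, 9, 2] cursor@6
After 2 (delete_current): list=[55, 5, 9, 2] cursor@55
After 3 (insert_after(51)): list=[55, 51, 5, 9, 2] cursor@55
After 4 (next): list=[55, 51, 5, 9, 2] cursor@51
After 5 (insert_after(74)): list=[55, 51, 74, 5, 9, 2] cursor@51
After 6 (delete_current): list=[55, 74, 5, 9, 2] cursor@74
After 7 (insert_after(92)): list=[55, 74, 92, 5, 9, 2] cursor@74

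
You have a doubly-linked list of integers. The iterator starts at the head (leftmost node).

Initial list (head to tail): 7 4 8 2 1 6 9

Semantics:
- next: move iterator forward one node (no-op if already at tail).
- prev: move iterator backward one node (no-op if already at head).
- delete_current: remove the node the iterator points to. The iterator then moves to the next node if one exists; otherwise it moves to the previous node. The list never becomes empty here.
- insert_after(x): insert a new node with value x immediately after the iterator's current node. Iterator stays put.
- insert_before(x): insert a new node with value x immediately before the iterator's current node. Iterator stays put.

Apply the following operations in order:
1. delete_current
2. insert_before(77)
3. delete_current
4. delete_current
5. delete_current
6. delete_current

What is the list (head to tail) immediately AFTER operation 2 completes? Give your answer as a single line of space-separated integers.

Answer: 77 4 8 2 1 6 9

Derivation:
After 1 (delete_current): list=[4, 8, 2, 1, 6, 9] cursor@4
After 2 (insert_before(77)): list=[77, 4, 8, 2, 1, 6, 9] cursor@4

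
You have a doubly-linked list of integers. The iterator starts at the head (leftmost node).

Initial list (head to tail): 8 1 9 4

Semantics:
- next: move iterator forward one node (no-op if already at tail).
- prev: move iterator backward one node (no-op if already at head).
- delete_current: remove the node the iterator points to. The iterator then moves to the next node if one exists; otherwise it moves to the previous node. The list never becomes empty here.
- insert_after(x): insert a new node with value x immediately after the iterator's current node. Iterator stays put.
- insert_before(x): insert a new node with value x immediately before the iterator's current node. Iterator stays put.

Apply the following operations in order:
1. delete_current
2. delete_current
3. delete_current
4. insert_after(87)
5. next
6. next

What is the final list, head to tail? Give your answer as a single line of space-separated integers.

Answer: 4 87

Derivation:
After 1 (delete_current): list=[1, 9, 4] cursor@1
After 2 (delete_current): list=[9, 4] cursor@9
After 3 (delete_current): list=[4] cursor@4
After 4 (insert_after(87)): list=[4, 87] cursor@4
After 5 (next): list=[4, 87] cursor@87
After 6 (next): list=[4, 87] cursor@87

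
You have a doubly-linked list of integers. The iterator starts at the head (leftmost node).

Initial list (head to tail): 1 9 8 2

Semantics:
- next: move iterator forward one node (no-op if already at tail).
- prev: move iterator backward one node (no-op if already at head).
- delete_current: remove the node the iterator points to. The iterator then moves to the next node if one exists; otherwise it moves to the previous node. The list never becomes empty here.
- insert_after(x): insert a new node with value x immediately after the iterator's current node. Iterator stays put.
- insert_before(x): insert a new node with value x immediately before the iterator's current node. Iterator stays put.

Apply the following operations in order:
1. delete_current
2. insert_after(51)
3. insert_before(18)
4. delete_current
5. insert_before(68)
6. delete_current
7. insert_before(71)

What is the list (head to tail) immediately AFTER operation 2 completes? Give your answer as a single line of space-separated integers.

After 1 (delete_current): list=[9, 8, 2] cursor@9
After 2 (insert_after(51)): list=[9, 51, 8, 2] cursor@9

Answer: 9 51 8 2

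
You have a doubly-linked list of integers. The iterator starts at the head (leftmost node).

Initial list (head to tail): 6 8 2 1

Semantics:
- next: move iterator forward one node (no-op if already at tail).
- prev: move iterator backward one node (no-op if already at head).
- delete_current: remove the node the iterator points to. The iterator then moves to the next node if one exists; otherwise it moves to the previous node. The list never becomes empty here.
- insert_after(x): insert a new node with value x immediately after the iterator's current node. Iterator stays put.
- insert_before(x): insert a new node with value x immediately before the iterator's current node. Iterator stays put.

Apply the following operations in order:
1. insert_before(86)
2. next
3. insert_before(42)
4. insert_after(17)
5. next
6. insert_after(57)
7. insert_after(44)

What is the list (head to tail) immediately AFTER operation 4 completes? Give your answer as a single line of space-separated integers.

After 1 (insert_before(86)): list=[86, 6, 8, 2, 1] cursor@6
After 2 (next): list=[86, 6, 8, 2, 1] cursor@8
After 3 (insert_before(42)): list=[86, 6, 42, 8, 2, 1] cursor@8
After 4 (insert_after(17)): list=[86, 6, 42, 8, 17, 2, 1] cursor@8

Answer: 86 6 42 8 17 2 1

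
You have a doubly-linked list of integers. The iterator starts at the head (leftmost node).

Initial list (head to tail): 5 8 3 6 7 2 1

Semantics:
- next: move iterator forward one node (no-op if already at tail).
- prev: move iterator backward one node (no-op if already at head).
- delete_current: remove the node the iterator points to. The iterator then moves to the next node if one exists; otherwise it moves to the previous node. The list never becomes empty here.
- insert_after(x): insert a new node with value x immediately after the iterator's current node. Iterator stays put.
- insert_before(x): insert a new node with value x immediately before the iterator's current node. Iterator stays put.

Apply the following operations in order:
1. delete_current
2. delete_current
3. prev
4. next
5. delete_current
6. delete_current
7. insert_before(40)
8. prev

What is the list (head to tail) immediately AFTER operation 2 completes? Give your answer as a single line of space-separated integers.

Answer: 3 6 7 2 1

Derivation:
After 1 (delete_current): list=[8, 3, 6, 7, 2, 1] cursor@8
After 2 (delete_current): list=[3, 6, 7, 2, 1] cursor@3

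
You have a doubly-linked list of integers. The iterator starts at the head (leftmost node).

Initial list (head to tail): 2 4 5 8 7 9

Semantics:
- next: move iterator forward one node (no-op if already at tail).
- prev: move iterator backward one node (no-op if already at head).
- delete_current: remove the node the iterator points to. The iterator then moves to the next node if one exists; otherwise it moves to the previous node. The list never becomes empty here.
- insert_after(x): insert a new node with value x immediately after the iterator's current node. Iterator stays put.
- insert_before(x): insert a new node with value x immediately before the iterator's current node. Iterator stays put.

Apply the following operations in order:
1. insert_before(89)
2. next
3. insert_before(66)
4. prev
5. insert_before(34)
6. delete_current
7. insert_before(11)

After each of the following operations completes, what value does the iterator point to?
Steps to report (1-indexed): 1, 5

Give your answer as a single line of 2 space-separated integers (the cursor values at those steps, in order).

Answer: 2 66

Derivation:
After 1 (insert_before(89)): list=[89, 2, 4, 5, 8, 7, 9] cursor@2
After 2 (next): list=[89, 2, 4, 5, 8, 7, 9] cursor@4
After 3 (insert_before(66)): list=[89, 2, 66, 4, 5, 8, 7, 9] cursor@4
After 4 (prev): list=[89, 2, 66, 4, 5, 8, 7, 9] cursor@66
After 5 (insert_before(34)): list=[89, 2, 34, 66, 4, 5, 8, 7, 9] cursor@66
After 6 (delete_current): list=[89, 2, 34, 4, 5, 8, 7, 9] cursor@4
After 7 (insert_before(11)): list=[89, 2, 34, 11, 4, 5, 8, 7, 9] cursor@4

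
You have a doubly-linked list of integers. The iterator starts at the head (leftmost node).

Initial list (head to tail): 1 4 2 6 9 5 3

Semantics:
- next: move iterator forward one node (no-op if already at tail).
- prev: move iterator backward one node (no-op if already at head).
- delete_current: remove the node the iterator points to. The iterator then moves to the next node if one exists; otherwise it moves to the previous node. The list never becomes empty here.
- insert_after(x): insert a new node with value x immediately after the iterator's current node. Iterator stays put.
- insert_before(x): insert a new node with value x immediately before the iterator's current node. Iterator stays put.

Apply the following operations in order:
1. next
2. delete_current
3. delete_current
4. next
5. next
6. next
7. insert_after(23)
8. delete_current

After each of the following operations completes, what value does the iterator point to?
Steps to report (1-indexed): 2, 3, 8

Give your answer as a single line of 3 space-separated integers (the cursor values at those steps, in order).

After 1 (next): list=[1, 4, 2, 6, 9, 5, 3] cursor@4
After 2 (delete_current): list=[1, 2, 6, 9, 5, 3] cursor@2
After 3 (delete_current): list=[1, 6, 9, 5, 3] cursor@6
After 4 (next): list=[1, 6, 9, 5, 3] cursor@9
After 5 (next): list=[1, 6, 9, 5, 3] cursor@5
After 6 (next): list=[1, 6, 9, 5, 3] cursor@3
After 7 (insert_after(23)): list=[1, 6, 9, 5, 3, 23] cursor@3
After 8 (delete_current): list=[1, 6, 9, 5, 23] cursor@23

Answer: 2 6 23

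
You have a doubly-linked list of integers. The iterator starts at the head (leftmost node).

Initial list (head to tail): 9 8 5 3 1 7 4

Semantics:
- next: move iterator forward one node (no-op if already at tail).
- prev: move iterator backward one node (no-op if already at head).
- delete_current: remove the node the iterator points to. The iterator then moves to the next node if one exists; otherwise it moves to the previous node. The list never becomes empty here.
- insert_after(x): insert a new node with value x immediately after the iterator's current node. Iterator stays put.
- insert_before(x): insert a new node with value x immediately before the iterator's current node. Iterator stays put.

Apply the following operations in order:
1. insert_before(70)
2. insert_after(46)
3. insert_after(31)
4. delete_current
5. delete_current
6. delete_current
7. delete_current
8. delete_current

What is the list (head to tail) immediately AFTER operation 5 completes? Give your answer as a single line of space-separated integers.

After 1 (insert_before(70)): list=[70, 9, 8, 5, 3, 1, 7, 4] cursor@9
After 2 (insert_after(46)): list=[70, 9, 46, 8, 5, 3, 1, 7, 4] cursor@9
After 3 (insert_after(31)): list=[70, 9, 31, 46, 8, 5, 3, 1, 7, 4] cursor@9
After 4 (delete_current): list=[70, 31, 46, 8, 5, 3, 1, 7, 4] cursor@31
After 5 (delete_current): list=[70, 46, 8, 5, 3, 1, 7, 4] cursor@46

Answer: 70 46 8 5 3 1 7 4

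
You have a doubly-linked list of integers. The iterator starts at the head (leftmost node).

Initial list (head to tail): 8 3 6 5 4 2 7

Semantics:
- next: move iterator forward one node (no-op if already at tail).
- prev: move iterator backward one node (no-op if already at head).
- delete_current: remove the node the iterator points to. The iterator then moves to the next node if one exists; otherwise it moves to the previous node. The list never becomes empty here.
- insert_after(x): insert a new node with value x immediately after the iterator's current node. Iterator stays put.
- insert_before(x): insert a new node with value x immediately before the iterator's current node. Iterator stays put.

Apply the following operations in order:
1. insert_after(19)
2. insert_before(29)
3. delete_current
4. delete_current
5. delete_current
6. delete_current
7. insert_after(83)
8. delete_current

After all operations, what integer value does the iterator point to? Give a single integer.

Answer: 83

Derivation:
After 1 (insert_after(19)): list=[8, 19, 3, 6, 5, 4, 2, 7] cursor@8
After 2 (insert_before(29)): list=[29, 8, 19, 3, 6, 5, 4, 2, 7] cursor@8
After 3 (delete_current): list=[29, 19, 3, 6, 5, 4, 2, 7] cursor@19
After 4 (delete_current): list=[29, 3, 6, 5, 4, 2, 7] cursor@3
After 5 (delete_current): list=[29, 6, 5, 4, 2, 7] cursor@6
After 6 (delete_current): list=[29, 5, 4, 2, 7] cursor@5
After 7 (insert_after(83)): list=[29, 5, 83, 4, 2, 7] cursor@5
After 8 (delete_current): list=[29, 83, 4, 2, 7] cursor@83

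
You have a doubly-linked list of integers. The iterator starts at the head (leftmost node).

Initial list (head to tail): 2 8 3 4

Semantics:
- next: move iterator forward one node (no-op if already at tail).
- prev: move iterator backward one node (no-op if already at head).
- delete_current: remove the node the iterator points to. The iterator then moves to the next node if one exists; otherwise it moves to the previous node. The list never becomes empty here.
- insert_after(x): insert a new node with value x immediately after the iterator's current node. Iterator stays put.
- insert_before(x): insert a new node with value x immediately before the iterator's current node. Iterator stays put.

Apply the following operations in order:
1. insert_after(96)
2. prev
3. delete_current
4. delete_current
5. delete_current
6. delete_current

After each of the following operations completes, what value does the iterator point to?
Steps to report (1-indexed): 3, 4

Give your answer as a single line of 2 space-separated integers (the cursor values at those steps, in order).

After 1 (insert_after(96)): list=[2, 96, 8, 3, 4] cursor@2
After 2 (prev): list=[2, 96, 8, 3, 4] cursor@2
After 3 (delete_current): list=[96, 8, 3, 4] cursor@96
After 4 (delete_current): list=[8, 3, 4] cursor@8
After 5 (delete_current): list=[3, 4] cursor@3
After 6 (delete_current): list=[4] cursor@4

Answer: 96 8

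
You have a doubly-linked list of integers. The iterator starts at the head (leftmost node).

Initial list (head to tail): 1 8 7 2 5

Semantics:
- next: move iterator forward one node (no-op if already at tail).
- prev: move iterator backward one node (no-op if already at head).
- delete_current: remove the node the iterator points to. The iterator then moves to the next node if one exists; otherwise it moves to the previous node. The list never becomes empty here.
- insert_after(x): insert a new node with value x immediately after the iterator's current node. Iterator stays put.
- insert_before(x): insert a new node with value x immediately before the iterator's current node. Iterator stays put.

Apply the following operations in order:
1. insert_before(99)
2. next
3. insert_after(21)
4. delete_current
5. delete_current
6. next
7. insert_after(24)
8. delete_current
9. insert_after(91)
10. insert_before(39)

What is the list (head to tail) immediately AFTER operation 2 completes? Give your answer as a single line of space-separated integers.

After 1 (insert_before(99)): list=[99, 1, 8, 7, 2, 5] cursor@1
After 2 (next): list=[99, 1, 8, 7, 2, 5] cursor@8

Answer: 99 1 8 7 2 5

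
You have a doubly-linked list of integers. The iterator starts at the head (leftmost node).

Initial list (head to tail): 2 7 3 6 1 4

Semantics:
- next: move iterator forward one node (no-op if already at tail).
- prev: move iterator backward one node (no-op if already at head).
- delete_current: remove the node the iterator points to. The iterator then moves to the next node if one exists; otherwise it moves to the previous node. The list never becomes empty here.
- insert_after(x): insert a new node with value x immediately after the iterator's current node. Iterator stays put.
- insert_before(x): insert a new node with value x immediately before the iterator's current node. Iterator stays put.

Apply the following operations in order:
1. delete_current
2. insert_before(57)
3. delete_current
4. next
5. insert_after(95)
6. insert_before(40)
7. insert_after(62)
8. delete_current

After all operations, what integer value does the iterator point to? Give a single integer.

After 1 (delete_current): list=[7, 3, 6, 1, 4] cursor@7
After 2 (insert_before(57)): list=[57, 7, 3, 6, 1, 4] cursor@7
After 3 (delete_current): list=[57, 3, 6, 1, 4] cursor@3
After 4 (next): list=[57, 3, 6, 1, 4] cursor@6
After 5 (insert_after(95)): list=[57, 3, 6, 95, 1, 4] cursor@6
After 6 (insert_before(40)): list=[57, 3, 40, 6, 95, 1, 4] cursor@6
After 7 (insert_after(62)): list=[57, 3, 40, 6, 62, 95, 1, 4] cursor@6
After 8 (delete_current): list=[57, 3, 40, 62, 95, 1, 4] cursor@62

Answer: 62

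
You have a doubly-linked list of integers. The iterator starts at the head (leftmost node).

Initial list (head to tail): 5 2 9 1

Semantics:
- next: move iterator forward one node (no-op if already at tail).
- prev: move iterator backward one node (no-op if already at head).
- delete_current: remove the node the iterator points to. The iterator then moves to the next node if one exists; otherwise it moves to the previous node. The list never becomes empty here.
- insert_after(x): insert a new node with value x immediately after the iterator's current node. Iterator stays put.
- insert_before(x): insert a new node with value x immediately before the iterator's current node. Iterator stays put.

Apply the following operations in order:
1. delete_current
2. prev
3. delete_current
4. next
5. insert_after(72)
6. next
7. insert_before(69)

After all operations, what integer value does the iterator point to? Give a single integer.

Answer: 72

Derivation:
After 1 (delete_current): list=[2, 9, 1] cursor@2
After 2 (prev): list=[2, 9, 1] cursor@2
After 3 (delete_current): list=[9, 1] cursor@9
After 4 (next): list=[9, 1] cursor@1
After 5 (insert_after(72)): list=[9, 1, 72] cursor@1
After 6 (next): list=[9, 1, 72] cursor@72
After 7 (insert_before(69)): list=[9, 1, 69, 72] cursor@72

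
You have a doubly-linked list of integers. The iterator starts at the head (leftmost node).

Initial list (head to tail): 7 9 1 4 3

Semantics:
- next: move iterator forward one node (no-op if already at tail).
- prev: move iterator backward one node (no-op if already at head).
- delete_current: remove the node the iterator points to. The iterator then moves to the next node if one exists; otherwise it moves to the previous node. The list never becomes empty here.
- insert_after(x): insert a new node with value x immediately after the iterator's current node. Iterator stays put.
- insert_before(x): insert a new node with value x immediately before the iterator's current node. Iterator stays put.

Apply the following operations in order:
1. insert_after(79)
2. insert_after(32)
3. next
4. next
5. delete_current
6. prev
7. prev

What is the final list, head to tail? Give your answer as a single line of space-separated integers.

Answer: 7 32 9 1 4 3

Derivation:
After 1 (insert_after(79)): list=[7, 79, 9, 1, 4, 3] cursor@7
After 2 (insert_after(32)): list=[7, 32, 79, 9, 1, 4, 3] cursor@7
After 3 (next): list=[7, 32, 79, 9, 1, 4, 3] cursor@32
After 4 (next): list=[7, 32, 79, 9, 1, 4, 3] cursor@79
After 5 (delete_current): list=[7, 32, 9, 1, 4, 3] cursor@9
After 6 (prev): list=[7, 32, 9, 1, 4, 3] cursor@32
After 7 (prev): list=[7, 32, 9, 1, 4, 3] cursor@7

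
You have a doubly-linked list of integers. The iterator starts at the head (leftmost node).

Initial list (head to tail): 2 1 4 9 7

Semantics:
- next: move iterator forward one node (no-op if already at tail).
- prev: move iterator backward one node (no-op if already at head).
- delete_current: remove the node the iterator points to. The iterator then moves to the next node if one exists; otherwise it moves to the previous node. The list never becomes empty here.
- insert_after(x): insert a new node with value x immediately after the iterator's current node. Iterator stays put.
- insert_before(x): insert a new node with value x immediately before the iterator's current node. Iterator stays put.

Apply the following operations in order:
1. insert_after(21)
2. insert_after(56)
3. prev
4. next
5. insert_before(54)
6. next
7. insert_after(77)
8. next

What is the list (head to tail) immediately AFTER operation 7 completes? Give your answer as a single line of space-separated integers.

After 1 (insert_after(21)): list=[2, 21, 1, 4, 9, 7] cursor@2
After 2 (insert_after(56)): list=[2, 56, 21, 1, 4, 9, 7] cursor@2
After 3 (prev): list=[2, 56, 21, 1, 4, 9, 7] cursor@2
After 4 (next): list=[2, 56, 21, 1, 4, 9, 7] cursor@56
After 5 (insert_before(54)): list=[2, 54, 56, 21, 1, 4, 9, 7] cursor@56
After 6 (next): list=[2, 54, 56, 21, 1, 4, 9, 7] cursor@21
After 7 (insert_after(77)): list=[2, 54, 56, 21, 77, 1, 4, 9, 7] cursor@21

Answer: 2 54 56 21 77 1 4 9 7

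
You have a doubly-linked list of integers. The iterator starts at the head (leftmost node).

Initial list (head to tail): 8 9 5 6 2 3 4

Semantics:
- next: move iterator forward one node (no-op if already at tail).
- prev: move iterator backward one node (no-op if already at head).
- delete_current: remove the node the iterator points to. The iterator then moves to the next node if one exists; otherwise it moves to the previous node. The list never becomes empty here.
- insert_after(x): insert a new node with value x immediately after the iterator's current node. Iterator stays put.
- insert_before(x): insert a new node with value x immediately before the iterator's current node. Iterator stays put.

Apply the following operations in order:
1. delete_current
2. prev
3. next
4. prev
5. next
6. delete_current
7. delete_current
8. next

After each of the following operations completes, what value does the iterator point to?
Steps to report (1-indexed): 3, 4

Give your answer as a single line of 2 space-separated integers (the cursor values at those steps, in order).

Answer: 5 9

Derivation:
After 1 (delete_current): list=[9, 5, 6, 2, 3, 4] cursor@9
After 2 (prev): list=[9, 5, 6, 2, 3, 4] cursor@9
After 3 (next): list=[9, 5, 6, 2, 3, 4] cursor@5
After 4 (prev): list=[9, 5, 6, 2, 3, 4] cursor@9
After 5 (next): list=[9, 5, 6, 2, 3, 4] cursor@5
After 6 (delete_current): list=[9, 6, 2, 3, 4] cursor@6
After 7 (delete_current): list=[9, 2, 3, 4] cursor@2
After 8 (next): list=[9, 2, 3, 4] cursor@3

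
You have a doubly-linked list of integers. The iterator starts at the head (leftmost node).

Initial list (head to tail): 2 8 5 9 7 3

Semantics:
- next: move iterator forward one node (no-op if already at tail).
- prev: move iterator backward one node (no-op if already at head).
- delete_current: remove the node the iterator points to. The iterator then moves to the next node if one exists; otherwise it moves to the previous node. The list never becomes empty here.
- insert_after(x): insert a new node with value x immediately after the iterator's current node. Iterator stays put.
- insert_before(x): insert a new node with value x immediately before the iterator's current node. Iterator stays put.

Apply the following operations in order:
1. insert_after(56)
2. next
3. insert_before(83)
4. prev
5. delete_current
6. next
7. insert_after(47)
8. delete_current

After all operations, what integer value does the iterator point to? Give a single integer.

Answer: 47

Derivation:
After 1 (insert_after(56)): list=[2, 56, 8, 5, 9, 7, 3] cursor@2
After 2 (next): list=[2, 56, 8, 5, 9, 7, 3] cursor@56
After 3 (insert_before(83)): list=[2, 83, 56, 8, 5, 9, 7, 3] cursor@56
After 4 (prev): list=[2, 83, 56, 8, 5, 9, 7, 3] cursor@83
After 5 (delete_current): list=[2, 56, 8, 5, 9, 7, 3] cursor@56
After 6 (next): list=[2, 56, 8, 5, 9, 7, 3] cursor@8
After 7 (insert_after(47)): list=[2, 56, 8, 47, 5, 9, 7, 3] cursor@8
After 8 (delete_current): list=[2, 56, 47, 5, 9, 7, 3] cursor@47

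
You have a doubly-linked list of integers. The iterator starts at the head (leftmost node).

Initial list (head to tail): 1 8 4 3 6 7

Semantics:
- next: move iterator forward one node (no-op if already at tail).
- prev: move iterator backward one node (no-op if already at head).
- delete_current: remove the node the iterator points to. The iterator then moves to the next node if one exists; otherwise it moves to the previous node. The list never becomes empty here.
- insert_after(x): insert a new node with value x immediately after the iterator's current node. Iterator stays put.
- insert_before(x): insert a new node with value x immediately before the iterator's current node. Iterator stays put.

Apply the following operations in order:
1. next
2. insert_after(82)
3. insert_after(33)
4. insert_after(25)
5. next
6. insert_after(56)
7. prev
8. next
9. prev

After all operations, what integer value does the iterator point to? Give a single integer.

After 1 (next): list=[1, 8, 4, 3, 6, 7] cursor@8
After 2 (insert_after(82)): list=[1, 8, 82, 4, 3, 6, 7] cursor@8
After 3 (insert_after(33)): list=[1, 8, 33, 82, 4, 3, 6, 7] cursor@8
After 4 (insert_after(25)): list=[1, 8, 25, 33, 82, 4, 3, 6, 7] cursor@8
After 5 (next): list=[1, 8, 25, 33, 82, 4, 3, 6, 7] cursor@25
After 6 (insert_after(56)): list=[1, 8, 25, 56, 33, 82, 4, 3, 6, 7] cursor@25
After 7 (prev): list=[1, 8, 25, 56, 33, 82, 4, 3, 6, 7] cursor@8
After 8 (next): list=[1, 8, 25, 56, 33, 82, 4, 3, 6, 7] cursor@25
After 9 (prev): list=[1, 8, 25, 56, 33, 82, 4, 3, 6, 7] cursor@8

Answer: 8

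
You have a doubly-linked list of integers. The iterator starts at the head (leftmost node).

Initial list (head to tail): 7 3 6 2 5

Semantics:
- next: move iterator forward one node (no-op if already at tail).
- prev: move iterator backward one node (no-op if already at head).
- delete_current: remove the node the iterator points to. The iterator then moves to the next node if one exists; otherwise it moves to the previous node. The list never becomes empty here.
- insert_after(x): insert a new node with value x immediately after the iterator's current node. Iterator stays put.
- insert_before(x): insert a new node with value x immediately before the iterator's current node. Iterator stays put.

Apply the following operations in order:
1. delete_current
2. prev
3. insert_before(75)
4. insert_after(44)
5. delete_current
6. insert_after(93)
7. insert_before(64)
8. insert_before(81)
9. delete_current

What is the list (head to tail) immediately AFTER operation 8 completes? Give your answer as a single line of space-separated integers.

After 1 (delete_current): list=[3, 6, 2, 5] cursor@3
After 2 (prev): list=[3, 6, 2, 5] cursor@3
After 3 (insert_before(75)): list=[75, 3, 6, 2, 5] cursor@3
After 4 (insert_after(44)): list=[75, 3, 44, 6, 2, 5] cursor@3
After 5 (delete_current): list=[75, 44, 6, 2, 5] cursor@44
After 6 (insert_after(93)): list=[75, 44, 93, 6, 2, 5] cursor@44
After 7 (insert_before(64)): list=[75, 64, 44, 93, 6, 2, 5] cursor@44
After 8 (insert_before(81)): list=[75, 64, 81, 44, 93, 6, 2, 5] cursor@44

Answer: 75 64 81 44 93 6 2 5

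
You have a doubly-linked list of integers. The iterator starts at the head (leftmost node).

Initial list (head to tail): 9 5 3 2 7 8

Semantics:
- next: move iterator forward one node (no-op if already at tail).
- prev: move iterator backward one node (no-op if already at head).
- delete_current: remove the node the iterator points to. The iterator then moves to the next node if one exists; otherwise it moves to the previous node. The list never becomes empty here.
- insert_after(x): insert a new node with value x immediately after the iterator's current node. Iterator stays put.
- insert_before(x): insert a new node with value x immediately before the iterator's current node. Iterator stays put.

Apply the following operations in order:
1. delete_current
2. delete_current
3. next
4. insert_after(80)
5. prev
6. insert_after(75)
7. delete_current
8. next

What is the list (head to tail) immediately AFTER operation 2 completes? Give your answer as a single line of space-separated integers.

After 1 (delete_current): list=[5, 3, 2, 7, 8] cursor@5
After 2 (delete_current): list=[3, 2, 7, 8] cursor@3

Answer: 3 2 7 8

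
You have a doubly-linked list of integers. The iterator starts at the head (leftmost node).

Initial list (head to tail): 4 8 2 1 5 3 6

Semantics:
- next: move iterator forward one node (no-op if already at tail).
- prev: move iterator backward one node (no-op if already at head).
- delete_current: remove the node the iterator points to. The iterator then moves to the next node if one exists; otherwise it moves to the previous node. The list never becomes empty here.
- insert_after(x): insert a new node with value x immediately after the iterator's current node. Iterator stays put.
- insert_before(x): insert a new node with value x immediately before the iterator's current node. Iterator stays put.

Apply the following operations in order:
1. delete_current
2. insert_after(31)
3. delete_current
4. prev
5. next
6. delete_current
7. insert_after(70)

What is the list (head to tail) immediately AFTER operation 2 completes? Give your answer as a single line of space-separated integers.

After 1 (delete_current): list=[8, 2, 1, 5, 3, 6] cursor@8
After 2 (insert_after(31)): list=[8, 31, 2, 1, 5, 3, 6] cursor@8

Answer: 8 31 2 1 5 3 6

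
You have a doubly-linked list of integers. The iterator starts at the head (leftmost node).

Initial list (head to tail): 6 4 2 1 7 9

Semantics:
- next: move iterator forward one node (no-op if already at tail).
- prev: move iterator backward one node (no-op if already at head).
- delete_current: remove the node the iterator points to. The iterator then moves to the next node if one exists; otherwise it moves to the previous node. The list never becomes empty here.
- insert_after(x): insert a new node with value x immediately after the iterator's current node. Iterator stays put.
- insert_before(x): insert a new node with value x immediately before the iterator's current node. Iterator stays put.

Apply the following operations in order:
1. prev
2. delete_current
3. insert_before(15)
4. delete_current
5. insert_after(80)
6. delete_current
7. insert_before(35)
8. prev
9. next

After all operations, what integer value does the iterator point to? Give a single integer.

After 1 (prev): list=[6, 4, 2, 1, 7, 9] cursor@6
After 2 (delete_current): list=[4, 2, 1, 7, 9] cursor@4
After 3 (insert_before(15)): list=[15, 4, 2, 1, 7, 9] cursor@4
After 4 (delete_current): list=[15, 2, 1, 7, 9] cursor@2
After 5 (insert_after(80)): list=[15, 2, 80, 1, 7, 9] cursor@2
After 6 (delete_current): list=[15, 80, 1, 7, 9] cursor@80
After 7 (insert_before(35)): list=[15, 35, 80, 1, 7, 9] cursor@80
After 8 (prev): list=[15, 35, 80, 1, 7, 9] cursor@35
After 9 (next): list=[15, 35, 80, 1, 7, 9] cursor@80

Answer: 80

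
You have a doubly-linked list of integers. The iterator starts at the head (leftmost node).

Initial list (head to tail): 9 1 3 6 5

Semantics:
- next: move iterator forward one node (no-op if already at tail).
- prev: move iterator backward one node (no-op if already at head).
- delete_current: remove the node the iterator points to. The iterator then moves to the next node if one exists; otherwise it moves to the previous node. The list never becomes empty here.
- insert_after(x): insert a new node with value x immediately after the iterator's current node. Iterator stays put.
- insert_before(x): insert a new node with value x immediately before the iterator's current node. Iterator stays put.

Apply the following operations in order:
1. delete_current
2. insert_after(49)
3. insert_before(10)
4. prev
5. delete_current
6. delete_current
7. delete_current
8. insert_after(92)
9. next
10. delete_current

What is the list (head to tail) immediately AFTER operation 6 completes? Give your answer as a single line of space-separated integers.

After 1 (delete_current): list=[1, 3, 6, 5] cursor@1
After 2 (insert_after(49)): list=[1, 49, 3, 6, 5] cursor@1
After 3 (insert_before(10)): list=[10, 1, 49, 3, 6, 5] cursor@1
After 4 (prev): list=[10, 1, 49, 3, 6, 5] cursor@10
After 5 (delete_current): list=[1, 49, 3, 6, 5] cursor@1
After 6 (delete_current): list=[49, 3, 6, 5] cursor@49

Answer: 49 3 6 5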